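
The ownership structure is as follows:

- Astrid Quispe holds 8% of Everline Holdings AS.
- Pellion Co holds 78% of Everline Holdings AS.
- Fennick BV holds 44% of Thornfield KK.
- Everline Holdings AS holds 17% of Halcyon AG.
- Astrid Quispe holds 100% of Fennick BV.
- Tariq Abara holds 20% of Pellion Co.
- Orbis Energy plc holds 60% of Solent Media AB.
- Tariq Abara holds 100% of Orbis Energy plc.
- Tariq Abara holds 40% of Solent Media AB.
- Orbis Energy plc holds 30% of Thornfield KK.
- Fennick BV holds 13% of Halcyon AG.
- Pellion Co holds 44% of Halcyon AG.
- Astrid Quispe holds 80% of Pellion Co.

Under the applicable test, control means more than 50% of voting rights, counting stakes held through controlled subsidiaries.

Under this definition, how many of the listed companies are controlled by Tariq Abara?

2

Tariq holds 100% of Orbis, so Tariq controls Orbis.
Orbis and Tariq together hold 60% + 40% = 100% of Solent, so Tariq controls Solent.
No other company's threshold is met.
Tariq controls 2 companies.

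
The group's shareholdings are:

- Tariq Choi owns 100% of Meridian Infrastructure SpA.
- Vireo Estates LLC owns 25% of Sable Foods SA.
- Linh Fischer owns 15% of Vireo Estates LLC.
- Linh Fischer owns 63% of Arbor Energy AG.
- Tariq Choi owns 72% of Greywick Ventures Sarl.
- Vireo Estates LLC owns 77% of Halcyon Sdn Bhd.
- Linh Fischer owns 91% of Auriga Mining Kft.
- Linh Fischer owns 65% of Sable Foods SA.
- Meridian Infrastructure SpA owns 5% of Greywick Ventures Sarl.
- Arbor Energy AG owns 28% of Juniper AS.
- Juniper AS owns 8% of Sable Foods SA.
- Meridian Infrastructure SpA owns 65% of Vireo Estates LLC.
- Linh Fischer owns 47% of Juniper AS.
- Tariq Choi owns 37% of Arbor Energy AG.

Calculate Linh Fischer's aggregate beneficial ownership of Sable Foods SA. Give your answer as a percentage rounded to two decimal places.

73.92%

Linh reaches Sable along 4 paths.
Via Arbor → Juniper: 63% × 28% × 8% = 1.4112%.
Via Juniper: 47% × 8% = 3.76%.
Via Vireo: 15% × 25% = 3.75%.
Direct stake: 65% = 65%.
Total: 1.4112% + 3.76% + 3.75% + 65% = 73.9212%.
Rounded: 73.92%.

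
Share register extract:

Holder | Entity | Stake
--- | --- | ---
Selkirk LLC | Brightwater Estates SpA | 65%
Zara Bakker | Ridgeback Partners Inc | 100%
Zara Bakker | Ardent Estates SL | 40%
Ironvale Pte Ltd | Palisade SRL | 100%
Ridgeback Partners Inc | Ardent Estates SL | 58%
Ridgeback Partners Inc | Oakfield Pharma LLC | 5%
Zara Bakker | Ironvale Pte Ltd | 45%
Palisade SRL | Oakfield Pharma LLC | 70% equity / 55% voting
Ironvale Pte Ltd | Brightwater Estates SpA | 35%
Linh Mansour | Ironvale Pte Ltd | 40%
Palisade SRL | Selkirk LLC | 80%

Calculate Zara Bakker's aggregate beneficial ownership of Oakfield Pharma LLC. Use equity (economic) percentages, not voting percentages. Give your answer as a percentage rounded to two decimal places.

36.50%

Zara reaches Oakfield along 2 paths.
Via Ironvale → Palisade: 45% × 100% × 70% = 31.5%.
Via Ridgeback: 100% × 5% = 5%.
Total: 31.5% + 5% = 36.5%.
Rounded: 36.50%.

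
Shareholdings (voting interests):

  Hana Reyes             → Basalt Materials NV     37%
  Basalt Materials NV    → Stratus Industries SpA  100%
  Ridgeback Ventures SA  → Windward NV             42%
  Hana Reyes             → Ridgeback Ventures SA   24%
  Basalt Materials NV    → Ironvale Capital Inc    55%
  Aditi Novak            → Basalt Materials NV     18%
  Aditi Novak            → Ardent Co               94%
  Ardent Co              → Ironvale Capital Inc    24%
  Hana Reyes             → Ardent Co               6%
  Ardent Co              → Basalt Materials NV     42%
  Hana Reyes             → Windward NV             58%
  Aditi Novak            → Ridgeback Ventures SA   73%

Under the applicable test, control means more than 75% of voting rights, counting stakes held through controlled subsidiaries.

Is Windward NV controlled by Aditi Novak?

Aditi holds 94% of Ardent, so Aditi controls Ardent.
Neither Aditi nor any entity Aditi controls holds any voting interest in Windward.
So Aditi does not control Windward.

No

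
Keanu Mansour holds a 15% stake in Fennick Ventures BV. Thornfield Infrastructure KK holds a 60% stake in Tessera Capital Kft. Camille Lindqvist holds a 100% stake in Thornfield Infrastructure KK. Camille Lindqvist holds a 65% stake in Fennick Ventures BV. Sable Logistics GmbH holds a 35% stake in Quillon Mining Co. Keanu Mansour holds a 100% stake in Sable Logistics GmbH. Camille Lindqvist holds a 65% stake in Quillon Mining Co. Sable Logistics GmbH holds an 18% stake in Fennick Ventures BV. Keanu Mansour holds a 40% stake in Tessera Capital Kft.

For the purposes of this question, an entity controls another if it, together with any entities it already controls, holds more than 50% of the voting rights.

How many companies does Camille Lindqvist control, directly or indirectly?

4

Camille holds 65% of Fennick, so Camille controls Fennick.
Camille holds 65% of Quillon, so Camille controls Quillon.
Camille holds 100% of Thornfield, so Camille controls Thornfield.
Thornfield holds 60% of Tessera, so Camille controls Tessera.
No other company's threshold is met.
Camille controls 4 companies.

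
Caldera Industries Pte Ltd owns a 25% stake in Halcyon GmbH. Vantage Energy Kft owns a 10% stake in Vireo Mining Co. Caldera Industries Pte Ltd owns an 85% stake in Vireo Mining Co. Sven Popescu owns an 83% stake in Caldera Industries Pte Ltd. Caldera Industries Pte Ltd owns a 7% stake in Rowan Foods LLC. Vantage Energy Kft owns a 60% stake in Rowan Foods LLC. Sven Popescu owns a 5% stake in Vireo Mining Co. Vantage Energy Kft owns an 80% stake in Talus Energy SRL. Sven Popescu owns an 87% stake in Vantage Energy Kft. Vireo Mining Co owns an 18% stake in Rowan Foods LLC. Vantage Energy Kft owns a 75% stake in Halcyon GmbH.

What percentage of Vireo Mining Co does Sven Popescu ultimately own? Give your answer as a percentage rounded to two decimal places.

Sven reaches Vireo along 3 paths.
Direct stake: 5% = 5%.
Via Vantage: 87% × 10% = 8.7%.
Via Caldera: 83% × 85% = 70.55%.
Total: 5% + 8.7% + 70.55% = 84.25%.

84.25%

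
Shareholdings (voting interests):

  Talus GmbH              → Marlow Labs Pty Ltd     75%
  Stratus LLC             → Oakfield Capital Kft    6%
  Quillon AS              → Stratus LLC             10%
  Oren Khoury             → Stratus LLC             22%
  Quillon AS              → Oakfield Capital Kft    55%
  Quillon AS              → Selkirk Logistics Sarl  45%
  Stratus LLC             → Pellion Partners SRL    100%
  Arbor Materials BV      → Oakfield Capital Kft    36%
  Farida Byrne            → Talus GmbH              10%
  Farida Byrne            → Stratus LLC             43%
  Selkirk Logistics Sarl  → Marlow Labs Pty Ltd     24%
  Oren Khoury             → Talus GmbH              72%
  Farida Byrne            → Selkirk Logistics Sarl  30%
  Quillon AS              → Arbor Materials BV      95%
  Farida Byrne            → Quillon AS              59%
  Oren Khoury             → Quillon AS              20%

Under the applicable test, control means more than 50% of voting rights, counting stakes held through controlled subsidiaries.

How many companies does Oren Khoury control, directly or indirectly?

Oren holds 72% of Talus, so Oren controls Talus.
Talus holds 75% of Marlow, so Oren controls Marlow.
No other company's threshold is met.
Oren controls 2 companies.

2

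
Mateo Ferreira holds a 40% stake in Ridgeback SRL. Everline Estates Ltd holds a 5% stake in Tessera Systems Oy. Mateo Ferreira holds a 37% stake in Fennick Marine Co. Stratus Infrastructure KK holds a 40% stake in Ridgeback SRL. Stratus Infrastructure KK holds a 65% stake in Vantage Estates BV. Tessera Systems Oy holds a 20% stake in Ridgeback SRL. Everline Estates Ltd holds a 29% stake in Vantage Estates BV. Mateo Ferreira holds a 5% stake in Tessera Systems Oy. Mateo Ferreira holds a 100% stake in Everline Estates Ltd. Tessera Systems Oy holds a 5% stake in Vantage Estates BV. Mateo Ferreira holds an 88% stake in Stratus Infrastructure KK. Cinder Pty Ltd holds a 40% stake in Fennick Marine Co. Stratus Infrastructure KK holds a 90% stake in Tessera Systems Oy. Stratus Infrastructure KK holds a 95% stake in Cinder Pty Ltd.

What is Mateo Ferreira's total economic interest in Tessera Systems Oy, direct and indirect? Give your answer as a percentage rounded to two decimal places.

89.20%

Mateo reaches Tessera along 3 paths.
Via Stratus: 88% × 90% = 79.2%.
Via Everline: 100% × 5% = 5%.
Direct stake: 5% = 5%.
Total: 79.2% + 5% + 5% = 89.2%.
Rounded: 89.20%.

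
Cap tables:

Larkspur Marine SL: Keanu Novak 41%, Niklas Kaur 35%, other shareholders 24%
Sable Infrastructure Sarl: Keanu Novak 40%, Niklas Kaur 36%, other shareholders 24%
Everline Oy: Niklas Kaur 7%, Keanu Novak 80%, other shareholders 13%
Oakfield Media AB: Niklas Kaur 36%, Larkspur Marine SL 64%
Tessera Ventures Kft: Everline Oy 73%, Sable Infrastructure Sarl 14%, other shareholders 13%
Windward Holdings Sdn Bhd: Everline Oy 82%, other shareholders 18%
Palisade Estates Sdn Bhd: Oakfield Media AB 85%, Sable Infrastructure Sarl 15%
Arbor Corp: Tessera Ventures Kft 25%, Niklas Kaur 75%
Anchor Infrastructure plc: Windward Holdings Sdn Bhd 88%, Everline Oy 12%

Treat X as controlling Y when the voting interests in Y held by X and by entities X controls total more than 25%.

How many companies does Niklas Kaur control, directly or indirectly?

5

Niklas holds 35% of Larkspur, so Niklas controls Larkspur.
Niklas holds 36% of Sable, so Niklas controls Sable.
Niklas and Larkspur together hold 36% + 64% = 100% of Oakfield, so Niklas controls Oakfield.
Oakfield and Sable together hold 85% + 15% = 100% of Palisade, so Niklas controls Palisade.
Niklas holds 75% of Arbor, so Niklas controls Arbor.
No other company's threshold is met.
Niklas controls 5 companies.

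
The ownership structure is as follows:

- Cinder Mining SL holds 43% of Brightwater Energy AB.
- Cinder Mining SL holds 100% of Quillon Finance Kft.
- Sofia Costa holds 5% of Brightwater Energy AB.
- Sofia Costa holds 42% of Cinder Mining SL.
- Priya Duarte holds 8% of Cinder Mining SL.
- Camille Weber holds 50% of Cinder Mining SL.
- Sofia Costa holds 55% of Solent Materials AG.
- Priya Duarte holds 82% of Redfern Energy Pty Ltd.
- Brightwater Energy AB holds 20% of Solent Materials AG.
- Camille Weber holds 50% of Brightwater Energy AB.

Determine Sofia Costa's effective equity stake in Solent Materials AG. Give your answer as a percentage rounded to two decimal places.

Sofia reaches Solent along 3 paths.
Direct stake: 55% = 55%.
Via Brightwater: 5% × 20% = 1%.
Via Cinder → Brightwater: 42% × 43% × 20% = 3.612%.
Total: 55% + 1% + 3.612% = 59.612%.
Rounded: 59.61%.

59.61%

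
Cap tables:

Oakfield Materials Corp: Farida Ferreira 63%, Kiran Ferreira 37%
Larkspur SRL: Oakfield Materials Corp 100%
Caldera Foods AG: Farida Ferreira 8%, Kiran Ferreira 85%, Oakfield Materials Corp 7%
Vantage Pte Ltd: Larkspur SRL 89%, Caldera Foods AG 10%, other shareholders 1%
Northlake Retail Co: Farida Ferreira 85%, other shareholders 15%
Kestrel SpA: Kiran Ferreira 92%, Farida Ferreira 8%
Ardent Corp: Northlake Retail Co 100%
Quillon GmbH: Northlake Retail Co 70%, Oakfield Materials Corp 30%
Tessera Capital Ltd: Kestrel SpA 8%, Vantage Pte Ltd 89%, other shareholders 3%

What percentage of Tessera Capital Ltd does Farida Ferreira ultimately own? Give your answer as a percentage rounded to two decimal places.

Farida reaches Tessera along 4 paths.
Via Kestrel: 8% × 8% = 0.64%.
Via Oakfield → Larkspur → Vantage: 63% × 100% × 89% × 89% = 49.9023%.
Via Caldera → Vantage: 8% × 10% × 89% = 0.712%.
Via Oakfield → Caldera → Vantage: 63% × 7% × 10% × 89% = 0.39249%.
Total: 0.64% + 49.9023% + 0.712% + 0.39249% = 51.64679%.
Rounded: 51.65%.

51.65%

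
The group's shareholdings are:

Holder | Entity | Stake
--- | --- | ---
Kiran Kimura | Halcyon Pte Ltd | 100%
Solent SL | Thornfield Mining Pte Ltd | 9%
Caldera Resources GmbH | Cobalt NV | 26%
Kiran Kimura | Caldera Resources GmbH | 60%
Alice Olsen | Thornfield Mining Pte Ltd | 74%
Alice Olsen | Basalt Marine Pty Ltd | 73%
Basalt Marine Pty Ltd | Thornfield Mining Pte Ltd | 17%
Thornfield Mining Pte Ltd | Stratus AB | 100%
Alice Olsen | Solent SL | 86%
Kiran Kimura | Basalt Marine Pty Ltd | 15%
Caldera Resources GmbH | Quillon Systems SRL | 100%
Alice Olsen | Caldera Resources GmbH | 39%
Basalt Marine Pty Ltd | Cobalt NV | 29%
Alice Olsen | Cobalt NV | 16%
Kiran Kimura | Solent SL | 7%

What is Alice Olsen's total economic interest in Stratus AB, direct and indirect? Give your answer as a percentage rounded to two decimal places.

Alice reaches Stratus along 3 paths.
Via Thornfield: 74% × 100% = 74%.
Via Solent → Thornfield: 86% × 9% × 100% = 7.74%.
Via Basalt → Thornfield: 73% × 17% × 100% = 12.41%.
Total: 74% + 7.74% + 12.41% = 94.15%.

94.15%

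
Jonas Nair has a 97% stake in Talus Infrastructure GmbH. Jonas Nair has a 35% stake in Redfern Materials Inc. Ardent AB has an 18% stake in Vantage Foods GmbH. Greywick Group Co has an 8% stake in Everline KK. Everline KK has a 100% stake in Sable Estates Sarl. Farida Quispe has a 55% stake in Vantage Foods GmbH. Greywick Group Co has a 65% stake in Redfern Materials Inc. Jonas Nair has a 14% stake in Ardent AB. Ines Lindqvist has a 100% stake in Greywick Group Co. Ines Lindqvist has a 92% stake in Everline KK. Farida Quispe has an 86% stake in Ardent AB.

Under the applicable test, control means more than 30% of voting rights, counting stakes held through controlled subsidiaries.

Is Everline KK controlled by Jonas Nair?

Jonas holds 97% of Talus, so Jonas controls Talus.
Jonas holds 35% of Redfern, so Jonas controls Redfern.
Neither Jonas nor any entity Jonas controls holds any voting interest in Everline.
So Jonas does not control Everline.

No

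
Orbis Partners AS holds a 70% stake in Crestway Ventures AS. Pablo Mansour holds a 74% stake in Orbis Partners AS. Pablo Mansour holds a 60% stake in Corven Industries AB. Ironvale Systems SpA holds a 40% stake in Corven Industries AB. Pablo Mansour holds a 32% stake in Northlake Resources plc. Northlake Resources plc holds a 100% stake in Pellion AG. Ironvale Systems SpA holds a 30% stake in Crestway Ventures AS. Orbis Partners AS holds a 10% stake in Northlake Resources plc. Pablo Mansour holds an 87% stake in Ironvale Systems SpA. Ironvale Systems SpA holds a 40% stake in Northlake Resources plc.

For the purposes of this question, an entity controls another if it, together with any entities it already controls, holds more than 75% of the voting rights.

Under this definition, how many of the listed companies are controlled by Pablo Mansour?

2

Pablo holds 87% of Ironvale, so Pablo controls Ironvale.
Ironvale and Pablo together hold 40% + 60% = 100% of Corven, so Pablo controls Corven.
No other company's threshold is met.
Pablo controls 2 companies.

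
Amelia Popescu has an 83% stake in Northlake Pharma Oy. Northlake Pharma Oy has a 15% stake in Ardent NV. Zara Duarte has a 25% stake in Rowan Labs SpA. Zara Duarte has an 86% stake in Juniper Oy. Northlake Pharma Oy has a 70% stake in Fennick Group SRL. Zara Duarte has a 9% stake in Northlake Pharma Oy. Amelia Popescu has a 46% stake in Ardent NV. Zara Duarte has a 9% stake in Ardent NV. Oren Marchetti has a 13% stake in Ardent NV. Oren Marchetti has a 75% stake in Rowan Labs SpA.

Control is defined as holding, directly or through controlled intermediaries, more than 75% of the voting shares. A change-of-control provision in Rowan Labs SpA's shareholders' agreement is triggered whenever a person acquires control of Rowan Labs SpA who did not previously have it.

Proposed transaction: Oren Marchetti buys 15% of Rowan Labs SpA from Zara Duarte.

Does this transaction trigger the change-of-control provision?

The purchase adds only to Oren's holdings (Zara's stake shrinks), so Oren is the only person who could newly come to control Rowan.
Oren's largest direct stake is 75% in Rowan, which does not meet the threshold, so Oren controls no company.
In Rowan, Oren's side holds only 75%, not > 75%.
So before the transaction, Oren does not control Rowan.
After the purchase, Oren's direct stake in Rowan rises to 75% + 15% = 90%, and Zara's stake falls to 10%.
Oren holds 90% of Rowan, so Oren controls Rowan.
Oren did not control Rowan before and does after, so the clause is triggered.

Yes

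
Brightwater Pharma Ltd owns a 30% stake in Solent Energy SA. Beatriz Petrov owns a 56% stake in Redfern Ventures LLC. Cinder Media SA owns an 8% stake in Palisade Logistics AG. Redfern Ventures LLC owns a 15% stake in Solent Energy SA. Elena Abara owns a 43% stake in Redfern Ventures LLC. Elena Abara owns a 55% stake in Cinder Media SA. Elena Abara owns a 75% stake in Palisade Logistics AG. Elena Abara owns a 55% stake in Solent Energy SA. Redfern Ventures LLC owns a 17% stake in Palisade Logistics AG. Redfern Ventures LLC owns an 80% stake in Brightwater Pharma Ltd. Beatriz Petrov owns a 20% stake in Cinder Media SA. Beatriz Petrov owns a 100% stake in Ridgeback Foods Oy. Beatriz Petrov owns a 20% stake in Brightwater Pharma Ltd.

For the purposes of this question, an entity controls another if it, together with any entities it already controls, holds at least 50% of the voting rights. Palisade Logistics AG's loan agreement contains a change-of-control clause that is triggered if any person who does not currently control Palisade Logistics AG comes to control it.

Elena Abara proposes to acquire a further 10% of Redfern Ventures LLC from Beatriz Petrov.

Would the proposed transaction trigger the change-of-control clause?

The purchase adds only to Elena's holdings (Beatriz's stake shrinks), so Elena is the only person who could newly come to control Palisade.
Elena holds 55% of Cinder, so Elena controls Cinder.
Elena and Cinder together hold 75% + 8% = 83% of Palisade, so Elena controls Palisade.
So Elena already controls Palisade before the transaction.
After the purchase, Elena's direct stake in Redfern rises to 43% + 10% = 53%, and Beatriz's stake falls to 46%.
Elena controlled Palisade already, so this is not a new person acquiring control; every other person's position is unchanged or reduced.
No new person acquires control, so the clause is not triggered.

No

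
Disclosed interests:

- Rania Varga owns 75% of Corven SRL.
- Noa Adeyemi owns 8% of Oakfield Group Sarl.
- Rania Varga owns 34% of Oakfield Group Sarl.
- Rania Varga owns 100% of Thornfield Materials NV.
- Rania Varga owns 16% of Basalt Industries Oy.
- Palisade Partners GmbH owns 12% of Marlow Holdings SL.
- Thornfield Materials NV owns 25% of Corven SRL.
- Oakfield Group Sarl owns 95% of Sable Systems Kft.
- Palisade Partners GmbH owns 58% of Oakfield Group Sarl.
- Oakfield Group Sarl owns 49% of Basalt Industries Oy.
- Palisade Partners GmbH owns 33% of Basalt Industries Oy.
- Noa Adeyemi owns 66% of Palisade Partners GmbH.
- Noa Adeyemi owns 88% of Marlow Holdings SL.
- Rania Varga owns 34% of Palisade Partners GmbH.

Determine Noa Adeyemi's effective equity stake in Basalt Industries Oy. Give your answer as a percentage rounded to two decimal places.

44.46%

Noa reaches Basalt along 3 paths.
Via Palisade → Oakfield: 66% × 58% × 49% = 18.7572%.
Via Oakfield: 8% × 49% = 3.92%.
Via Palisade: 66% × 33% = 21.78%.
Total: 18.7572% + 3.92% + 21.78% = 44.4572%.
Rounded: 44.46%.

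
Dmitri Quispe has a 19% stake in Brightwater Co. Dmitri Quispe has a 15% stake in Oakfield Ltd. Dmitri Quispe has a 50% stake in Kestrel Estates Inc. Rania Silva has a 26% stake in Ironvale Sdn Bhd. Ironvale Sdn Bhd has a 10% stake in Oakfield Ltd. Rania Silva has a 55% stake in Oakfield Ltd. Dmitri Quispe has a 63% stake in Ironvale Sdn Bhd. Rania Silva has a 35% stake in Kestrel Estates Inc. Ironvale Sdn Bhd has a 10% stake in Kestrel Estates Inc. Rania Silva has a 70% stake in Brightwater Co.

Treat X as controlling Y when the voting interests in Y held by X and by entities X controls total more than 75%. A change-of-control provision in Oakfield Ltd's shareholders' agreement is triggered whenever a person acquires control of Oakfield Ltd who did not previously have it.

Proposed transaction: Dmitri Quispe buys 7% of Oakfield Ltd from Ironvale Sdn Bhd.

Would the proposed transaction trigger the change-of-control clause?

No

The purchase adds only to Dmitri's holdings (Ironvale's stake shrinks), so Dmitri is the only person who could newly come to control Oakfield.
Dmitri's largest direct stake is 63% in Ironvale, which does not meet the threshold, so Dmitri controls no company.
In Oakfield, Dmitri's side holds only 15%, not > 75%.
So before the transaction, Dmitri does not control Oakfield.
After the purchase, Dmitri's direct stake in Oakfield rises to 15% + 7% = 22%, and Ironvale's stake falls to 3%.
After the transaction, Dmitri's side holds 22% of Oakfield, not > 75%, so Dmitri still does not control Oakfield.
No new person acquires control, so the clause is not triggered.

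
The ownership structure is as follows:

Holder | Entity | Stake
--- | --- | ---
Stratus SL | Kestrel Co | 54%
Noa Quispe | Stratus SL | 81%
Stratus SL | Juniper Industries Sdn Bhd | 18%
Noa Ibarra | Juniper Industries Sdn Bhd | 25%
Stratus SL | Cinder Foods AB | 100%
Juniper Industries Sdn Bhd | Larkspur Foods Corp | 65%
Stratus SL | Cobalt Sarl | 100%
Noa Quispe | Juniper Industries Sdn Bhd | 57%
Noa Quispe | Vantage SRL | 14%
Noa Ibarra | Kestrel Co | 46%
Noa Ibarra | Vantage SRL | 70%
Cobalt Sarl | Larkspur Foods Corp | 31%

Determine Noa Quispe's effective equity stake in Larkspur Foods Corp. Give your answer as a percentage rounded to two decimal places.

Noa Quispe reaches Larkspur along 3 paths.
Via Stratus → Cobalt: 81% × 100% × 31% = 25.11%.
Via Stratus → Juniper: 81% × 18% × 65% = 9.477%.
Via Juniper: 57% × 65% = 37.05%.
Total: 25.11% + 9.477% + 37.05% = 71.637%.
Rounded: 71.64%.

71.64%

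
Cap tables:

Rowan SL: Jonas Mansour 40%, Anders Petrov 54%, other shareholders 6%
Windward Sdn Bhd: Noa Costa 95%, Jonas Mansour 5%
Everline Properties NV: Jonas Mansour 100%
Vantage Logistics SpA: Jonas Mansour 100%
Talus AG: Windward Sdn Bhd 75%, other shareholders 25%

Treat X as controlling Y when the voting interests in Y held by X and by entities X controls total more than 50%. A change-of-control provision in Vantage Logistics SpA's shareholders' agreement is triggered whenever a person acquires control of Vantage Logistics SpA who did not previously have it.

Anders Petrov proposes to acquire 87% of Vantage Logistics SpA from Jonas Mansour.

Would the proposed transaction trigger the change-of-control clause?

Yes

The purchase adds only to Anders's holdings (Jonas's stake shrinks), so Anders is the only person who could newly come to control Vantage.
Anders holds 54% of Rowan, so Anders controls Rowan.
Neither Anders nor any entity Anders controls holds any voting interest in Vantage.
So before the transaction, Anders does not control Vantage.
After the purchase, Anders holds 87% of Vantage directly, and Jonas's stake falls to 13%.
Anders holds 87% of Vantage, so Anders controls Vantage.
Anders did not control Vantage before and does after, so the clause is triggered.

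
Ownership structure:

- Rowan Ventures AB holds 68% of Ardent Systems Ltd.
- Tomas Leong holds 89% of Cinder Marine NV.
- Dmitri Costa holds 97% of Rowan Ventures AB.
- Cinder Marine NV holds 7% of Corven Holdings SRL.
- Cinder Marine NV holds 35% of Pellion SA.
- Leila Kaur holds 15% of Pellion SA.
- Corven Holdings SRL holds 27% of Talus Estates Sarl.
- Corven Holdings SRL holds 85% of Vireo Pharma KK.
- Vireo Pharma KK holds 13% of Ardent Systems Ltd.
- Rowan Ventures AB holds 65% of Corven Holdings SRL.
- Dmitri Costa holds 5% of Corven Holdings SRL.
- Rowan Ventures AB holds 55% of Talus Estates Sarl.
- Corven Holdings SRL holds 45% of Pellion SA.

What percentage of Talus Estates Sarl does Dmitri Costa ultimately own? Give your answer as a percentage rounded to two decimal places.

Dmitri reaches Talus along 3 paths.
Via Rowan: 97% × 55% = 53.35%.
Via Rowan → Corven: 97% × 65% × 27% = 17.0235%.
Via Corven: 5% × 27% = 1.35%.
Total: 53.35% + 17.0235% + 1.35% = 71.7235%.
Rounded: 71.72%.

71.72%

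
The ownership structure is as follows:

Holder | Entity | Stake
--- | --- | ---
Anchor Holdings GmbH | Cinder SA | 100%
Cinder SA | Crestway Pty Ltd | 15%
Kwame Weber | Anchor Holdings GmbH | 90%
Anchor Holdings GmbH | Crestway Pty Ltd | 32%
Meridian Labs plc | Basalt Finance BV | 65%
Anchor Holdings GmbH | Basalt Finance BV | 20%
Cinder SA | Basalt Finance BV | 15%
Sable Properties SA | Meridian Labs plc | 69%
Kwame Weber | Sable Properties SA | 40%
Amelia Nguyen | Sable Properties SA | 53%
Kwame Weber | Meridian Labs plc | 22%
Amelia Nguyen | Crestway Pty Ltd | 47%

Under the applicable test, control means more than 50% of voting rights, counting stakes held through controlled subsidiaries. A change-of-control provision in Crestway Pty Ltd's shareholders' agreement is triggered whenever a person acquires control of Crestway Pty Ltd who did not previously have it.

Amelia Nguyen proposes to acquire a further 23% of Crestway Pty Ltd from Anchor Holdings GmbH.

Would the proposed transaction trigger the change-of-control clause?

The purchase adds only to Amelia's holdings (Anchor's stake shrinks), so Amelia is the only person who could newly come to control Crestway.
Amelia holds 53% of Sable, so Amelia controls Sable.
Sable holds 69% of Meridian, so Amelia controls Meridian.
Meridian holds 65% of Basalt, so Amelia controls Basalt.
In Crestway, Amelia's side holds only 47%, not > 50%.
So before the transaction, Amelia does not control Crestway.
After the purchase, Amelia's direct stake in Crestway rises to 47% + 23% = 70%, and Anchor's stake falls to 9%.
Amelia holds 70% of Crestway, so Amelia controls Crestway.
Amelia did not control Crestway before and does after, so the clause is triggered.

Yes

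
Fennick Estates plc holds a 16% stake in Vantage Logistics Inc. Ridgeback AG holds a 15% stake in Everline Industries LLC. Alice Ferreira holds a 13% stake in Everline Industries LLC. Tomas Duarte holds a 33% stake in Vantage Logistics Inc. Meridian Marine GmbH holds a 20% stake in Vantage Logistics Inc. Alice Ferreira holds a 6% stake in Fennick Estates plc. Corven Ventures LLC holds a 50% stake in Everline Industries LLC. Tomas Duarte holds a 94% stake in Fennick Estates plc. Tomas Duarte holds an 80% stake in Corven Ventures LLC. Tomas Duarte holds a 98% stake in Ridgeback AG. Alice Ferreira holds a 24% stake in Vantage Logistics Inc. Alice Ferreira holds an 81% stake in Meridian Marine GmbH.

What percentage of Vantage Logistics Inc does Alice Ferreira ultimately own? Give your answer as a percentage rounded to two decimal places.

41.16%

Alice reaches Vantage along 3 paths.
Via Meridian: 81% × 20% = 16.2%.
Direct stake: 24% = 24%.
Via Fennick: 6% × 16% = 0.96%.
Total: 16.2% + 24% + 0.96% = 41.16%.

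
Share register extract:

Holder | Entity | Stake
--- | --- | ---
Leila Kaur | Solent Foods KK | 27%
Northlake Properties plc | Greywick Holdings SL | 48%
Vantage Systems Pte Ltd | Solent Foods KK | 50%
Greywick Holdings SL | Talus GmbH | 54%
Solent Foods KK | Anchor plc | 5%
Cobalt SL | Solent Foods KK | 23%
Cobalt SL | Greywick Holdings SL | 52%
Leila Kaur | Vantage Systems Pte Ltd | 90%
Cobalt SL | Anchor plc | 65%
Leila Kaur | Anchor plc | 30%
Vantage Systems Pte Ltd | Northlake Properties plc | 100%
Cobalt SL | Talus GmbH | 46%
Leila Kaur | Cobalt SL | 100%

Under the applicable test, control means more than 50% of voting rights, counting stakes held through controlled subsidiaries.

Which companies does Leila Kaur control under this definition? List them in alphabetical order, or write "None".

Anchor plc, Cobalt SL, Greywick Holdings SL, Northlake Properties plc, Solent Foods KK, Talus GmbH, Vantage Systems Pte Ltd

Leila holds 90% of Vantage, so Leila controls Vantage.
Leila holds 100% of Cobalt, so Leila controls Cobalt.
Vantage holds 100% of Northlake, so Leila controls Northlake.
Vantage and Cobalt and Leila together hold 50% + 23% + 27% = 100% of Solent, so Leila controls Solent.
Northlake and Cobalt together hold 48% + 52% = 100% of Greywick, so Leila controls Greywick.
Leila and Solent and Cobalt together hold 30% + 5% + 65% = 100% of Anchor, so Leila controls Anchor.
Cobalt and Greywick together hold 46% + 54% = 100% of Talus, so Leila controls Talus.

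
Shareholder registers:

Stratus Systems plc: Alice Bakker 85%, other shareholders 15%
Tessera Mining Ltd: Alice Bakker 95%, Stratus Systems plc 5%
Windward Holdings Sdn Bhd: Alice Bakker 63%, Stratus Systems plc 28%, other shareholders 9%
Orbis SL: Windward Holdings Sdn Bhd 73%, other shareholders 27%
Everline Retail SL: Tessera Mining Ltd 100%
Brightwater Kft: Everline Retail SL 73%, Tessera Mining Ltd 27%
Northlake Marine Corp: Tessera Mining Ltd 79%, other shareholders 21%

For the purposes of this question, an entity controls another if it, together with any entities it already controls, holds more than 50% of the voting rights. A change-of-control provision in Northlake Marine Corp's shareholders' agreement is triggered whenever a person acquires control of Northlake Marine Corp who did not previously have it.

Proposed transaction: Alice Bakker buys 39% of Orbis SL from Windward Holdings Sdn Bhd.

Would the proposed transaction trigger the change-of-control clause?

The purchase adds only to Alice's holdings (Windward's stake shrinks), so Alice is the only person who could newly come to control Northlake.
Alice holds 85% of Stratus, so Alice controls Stratus.
Alice and Stratus together hold 95% + 5% = 100% of Tessera, so Alice controls Tessera.
Tessera holds 79% of Northlake, so Alice controls Northlake.
So Alice already controls Northlake before the transaction.
After the purchase, Alice holds 39% of Orbis directly, and Windward's stake falls to 34%.
Alice controlled Northlake already, so this is not a new person acquiring control; every other person's position is unchanged or reduced.
No new person acquires control, so the clause is not triggered.

No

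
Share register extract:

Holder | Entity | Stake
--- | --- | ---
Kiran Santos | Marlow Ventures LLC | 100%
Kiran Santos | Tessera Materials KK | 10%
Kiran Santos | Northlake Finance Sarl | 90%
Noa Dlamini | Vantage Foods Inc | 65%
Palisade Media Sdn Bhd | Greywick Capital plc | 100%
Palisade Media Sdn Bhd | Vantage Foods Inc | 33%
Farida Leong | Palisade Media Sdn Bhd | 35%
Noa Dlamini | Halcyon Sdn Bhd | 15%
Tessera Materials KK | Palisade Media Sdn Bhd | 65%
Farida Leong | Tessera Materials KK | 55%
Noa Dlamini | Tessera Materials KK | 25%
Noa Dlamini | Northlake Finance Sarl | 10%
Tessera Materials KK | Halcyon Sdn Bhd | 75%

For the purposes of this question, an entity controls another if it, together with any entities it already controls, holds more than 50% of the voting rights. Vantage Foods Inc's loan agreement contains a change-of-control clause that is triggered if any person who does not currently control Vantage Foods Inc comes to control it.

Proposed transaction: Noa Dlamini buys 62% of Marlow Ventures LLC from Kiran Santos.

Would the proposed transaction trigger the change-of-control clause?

No

The purchase adds only to Noa's holdings (Kiran's stake shrinks), so Noa is the only person who could newly come to control Vantage.
Noa holds 65% of Vantage, so Noa controls Vantage.
So Noa already controls Vantage before the transaction.
After the purchase, Noa holds 62% of Marlow directly, and Kiran's stake falls to 38%.
Noa controlled Vantage already, so this is not a new person acquiring control; every other person's position is unchanged or reduced.
No new person acquires control, so the clause is not triggered.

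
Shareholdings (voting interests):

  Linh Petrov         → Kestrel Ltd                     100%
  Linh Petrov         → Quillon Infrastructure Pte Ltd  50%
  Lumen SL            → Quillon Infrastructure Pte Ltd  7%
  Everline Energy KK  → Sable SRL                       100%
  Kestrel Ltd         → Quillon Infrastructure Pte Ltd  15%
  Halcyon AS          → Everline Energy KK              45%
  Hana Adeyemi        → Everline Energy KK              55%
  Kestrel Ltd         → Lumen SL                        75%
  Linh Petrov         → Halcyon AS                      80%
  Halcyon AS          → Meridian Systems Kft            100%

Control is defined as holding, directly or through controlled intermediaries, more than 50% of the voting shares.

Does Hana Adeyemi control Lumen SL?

Hana holds 55% of Everline, so Hana controls Everline.
Everline holds 100% of Sable, so Hana controls Sable.
Neither Hana nor any entity Hana controls holds any voting interest in Lumen.
So Hana does not control Lumen.

No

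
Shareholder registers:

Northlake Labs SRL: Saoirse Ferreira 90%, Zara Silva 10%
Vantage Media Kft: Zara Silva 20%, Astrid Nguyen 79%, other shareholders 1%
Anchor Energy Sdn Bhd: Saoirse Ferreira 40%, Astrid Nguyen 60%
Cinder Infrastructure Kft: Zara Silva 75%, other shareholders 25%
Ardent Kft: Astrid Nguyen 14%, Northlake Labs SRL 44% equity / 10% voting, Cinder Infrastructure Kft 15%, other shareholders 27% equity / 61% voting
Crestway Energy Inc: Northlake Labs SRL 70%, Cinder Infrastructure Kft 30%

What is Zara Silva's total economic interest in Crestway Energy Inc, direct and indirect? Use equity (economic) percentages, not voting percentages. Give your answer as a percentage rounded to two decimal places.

29.50%

Zara reaches Crestway along 2 paths.
Via Northlake: 10% × 70% = 7%.
Via Cinder: 75% × 30% = 22.5%.
Total: 7% + 22.5% = 29.5%.
Rounded: 29.50%.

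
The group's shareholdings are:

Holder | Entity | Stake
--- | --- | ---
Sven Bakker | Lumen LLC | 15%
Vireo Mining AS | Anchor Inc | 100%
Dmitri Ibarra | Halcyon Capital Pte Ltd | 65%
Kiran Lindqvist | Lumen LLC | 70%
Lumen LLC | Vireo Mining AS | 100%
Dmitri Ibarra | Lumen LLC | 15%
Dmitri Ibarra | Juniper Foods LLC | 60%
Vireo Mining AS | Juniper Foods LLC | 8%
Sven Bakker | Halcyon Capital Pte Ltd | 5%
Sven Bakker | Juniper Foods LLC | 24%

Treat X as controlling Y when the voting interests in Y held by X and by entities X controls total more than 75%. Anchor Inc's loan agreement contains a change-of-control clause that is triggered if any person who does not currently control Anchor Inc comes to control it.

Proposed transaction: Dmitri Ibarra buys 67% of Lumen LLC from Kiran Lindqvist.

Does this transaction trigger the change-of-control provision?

The purchase adds only to Dmitri's holdings (Kiran's stake shrinks), so Dmitri is the only person who could newly come to control Anchor.
Dmitri's largest direct stake is 65% in Halcyon, which does not meet the threshold, so Dmitri controls no company.
Neither Dmitri nor any entity Dmitri controls holds any voting interest in Anchor.
So before the transaction, Dmitri does not control Anchor.
After the purchase, Dmitri's direct stake in Lumen rises to 15% + 67% = 82%, and Kiran's stake falls to 3%.
Dmitri holds 82% of Lumen, so Dmitri controls Lumen.
Lumen holds 100% of Vireo, so Dmitri controls Vireo.
Vireo holds 100% of Anchor, so Dmitri controls Anchor.
Dmitri did not control Anchor before and does after, so the clause is triggered.

Yes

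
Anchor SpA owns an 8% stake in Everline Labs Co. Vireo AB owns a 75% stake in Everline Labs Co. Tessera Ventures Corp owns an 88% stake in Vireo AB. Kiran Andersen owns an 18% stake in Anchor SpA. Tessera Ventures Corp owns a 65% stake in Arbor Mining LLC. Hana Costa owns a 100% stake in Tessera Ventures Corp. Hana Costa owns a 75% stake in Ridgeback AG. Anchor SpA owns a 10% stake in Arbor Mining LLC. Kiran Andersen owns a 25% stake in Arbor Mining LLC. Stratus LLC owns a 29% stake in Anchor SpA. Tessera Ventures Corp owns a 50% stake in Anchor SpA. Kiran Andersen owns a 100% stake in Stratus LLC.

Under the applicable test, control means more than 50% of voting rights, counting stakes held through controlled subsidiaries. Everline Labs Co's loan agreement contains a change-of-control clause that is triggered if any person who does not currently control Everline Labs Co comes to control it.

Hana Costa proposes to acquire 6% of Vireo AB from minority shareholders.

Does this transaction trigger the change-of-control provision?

The purchase changes only Hana's holdings, so Hana is the only person who could newly come to control Everline.
Hana holds 100% of Tessera, so Hana controls Tessera.
Tessera holds 88% of Vireo, so Hana controls Vireo.
Vireo holds 75% of Everline, so Hana controls Everline.
So Hana already controls Everline before the transaction.
After the purchase, Hana holds 6% of Vireo directly.
Hana controlled Everline already, so this is not a new person acquiring control; every other person's position is unchanged or reduced.
No new person acquires control, so the clause is not triggered.

No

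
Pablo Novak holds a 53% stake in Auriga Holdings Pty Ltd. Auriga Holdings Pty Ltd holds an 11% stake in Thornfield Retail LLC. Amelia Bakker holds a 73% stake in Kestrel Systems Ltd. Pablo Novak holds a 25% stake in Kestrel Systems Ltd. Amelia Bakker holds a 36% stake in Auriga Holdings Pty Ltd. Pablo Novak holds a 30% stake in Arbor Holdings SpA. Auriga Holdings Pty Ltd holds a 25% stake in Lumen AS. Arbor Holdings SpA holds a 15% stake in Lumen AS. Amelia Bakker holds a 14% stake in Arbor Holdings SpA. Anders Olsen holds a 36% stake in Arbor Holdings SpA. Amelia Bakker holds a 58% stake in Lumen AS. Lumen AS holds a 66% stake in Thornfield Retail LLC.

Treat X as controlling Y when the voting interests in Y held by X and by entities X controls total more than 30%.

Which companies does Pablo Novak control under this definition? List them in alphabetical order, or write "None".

Pablo holds 53% of Auriga, so Pablo controls Auriga.
No other company's threshold is met.

Auriga Holdings Pty Ltd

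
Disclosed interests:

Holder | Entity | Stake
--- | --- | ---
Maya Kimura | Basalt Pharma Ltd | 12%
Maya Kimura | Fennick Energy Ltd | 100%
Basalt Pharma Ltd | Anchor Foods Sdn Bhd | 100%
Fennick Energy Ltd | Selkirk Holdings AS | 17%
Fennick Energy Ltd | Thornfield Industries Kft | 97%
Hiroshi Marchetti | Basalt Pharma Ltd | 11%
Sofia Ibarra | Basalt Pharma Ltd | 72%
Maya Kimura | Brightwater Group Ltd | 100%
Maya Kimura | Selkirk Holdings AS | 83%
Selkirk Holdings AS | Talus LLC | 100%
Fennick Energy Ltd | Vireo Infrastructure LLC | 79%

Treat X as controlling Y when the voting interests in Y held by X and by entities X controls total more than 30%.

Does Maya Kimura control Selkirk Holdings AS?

Maya holds 100% of Fennick, so Maya controls Fennick.
Maya and Fennick together hold 83% + 17% = 100% of Selkirk, so Maya controls Selkirk.

Yes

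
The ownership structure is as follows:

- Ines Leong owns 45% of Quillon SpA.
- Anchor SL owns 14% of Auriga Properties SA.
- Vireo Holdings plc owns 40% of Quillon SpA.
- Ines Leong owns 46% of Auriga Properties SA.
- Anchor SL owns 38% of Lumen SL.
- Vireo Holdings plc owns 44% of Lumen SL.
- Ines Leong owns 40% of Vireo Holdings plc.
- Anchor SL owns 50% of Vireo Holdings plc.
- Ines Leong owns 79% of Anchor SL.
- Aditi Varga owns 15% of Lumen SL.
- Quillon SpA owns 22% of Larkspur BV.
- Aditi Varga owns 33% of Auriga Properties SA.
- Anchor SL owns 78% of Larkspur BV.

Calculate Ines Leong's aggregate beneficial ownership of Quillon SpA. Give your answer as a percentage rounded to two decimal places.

Ines reaches Quillon along 3 paths.
Direct stake: 45% = 45%.
Via Vireo: 40% × 40% = 16%.
Via Anchor → Vireo: 79% × 50% × 40% = 15.8%.
Total: 45% + 16% + 15.8% = 76.8%.
Rounded: 76.80%.

76.80%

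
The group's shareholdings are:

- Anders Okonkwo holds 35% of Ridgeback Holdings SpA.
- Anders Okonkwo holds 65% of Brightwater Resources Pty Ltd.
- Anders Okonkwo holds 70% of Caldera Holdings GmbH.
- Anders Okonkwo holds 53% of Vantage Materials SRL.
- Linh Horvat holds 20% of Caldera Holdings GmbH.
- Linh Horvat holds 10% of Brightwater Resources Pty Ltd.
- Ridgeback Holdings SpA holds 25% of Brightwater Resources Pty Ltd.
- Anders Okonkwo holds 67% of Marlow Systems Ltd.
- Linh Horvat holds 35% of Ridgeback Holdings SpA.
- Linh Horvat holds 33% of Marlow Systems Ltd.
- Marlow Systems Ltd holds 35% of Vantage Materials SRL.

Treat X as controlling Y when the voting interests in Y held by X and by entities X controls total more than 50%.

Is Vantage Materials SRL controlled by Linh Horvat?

Linh's largest direct stake is 35% in Ridgeback, which does not meet the threshold, so Linh controls no company.
Neither Linh nor any entity Linh controls holds any voting interest in Vantage.
So Linh does not control Vantage.

No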